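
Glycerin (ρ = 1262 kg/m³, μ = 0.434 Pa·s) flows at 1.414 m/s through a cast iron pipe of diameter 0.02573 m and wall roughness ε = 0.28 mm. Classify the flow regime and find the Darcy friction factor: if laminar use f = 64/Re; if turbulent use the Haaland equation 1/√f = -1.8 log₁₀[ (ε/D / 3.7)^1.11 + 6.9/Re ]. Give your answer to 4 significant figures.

f ≈ 0.6050

Re = ρVD/μ = 1262·1.414·0.02573/0.434 = 105.8.
Re < 2300 → laminar, so f = 64/Re = 0.605 (roughness is irrelevant in laminar flow).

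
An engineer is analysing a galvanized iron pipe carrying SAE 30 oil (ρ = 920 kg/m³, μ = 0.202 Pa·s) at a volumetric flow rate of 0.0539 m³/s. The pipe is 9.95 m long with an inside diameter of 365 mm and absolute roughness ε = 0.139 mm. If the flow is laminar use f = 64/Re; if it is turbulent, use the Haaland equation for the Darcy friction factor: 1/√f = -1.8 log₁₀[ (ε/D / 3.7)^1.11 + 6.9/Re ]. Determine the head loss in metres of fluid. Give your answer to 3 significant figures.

Cross-sectional area A = πD²/4 = π(0.365)²/4 = 0.1046 m²; mean velocity V = Q/A = 0.0539/0.1046 = 0.5151 m/s.
Reynolds number Re = ρVD/μ = 920 · 0.5151 · 0.365 / 0.202 = 856.3.
Re < 2300 → laminar flow, so f = 64/Re = 64/856.3 = 0.07474 (the turbulent correlation is not needed).
Darcy-Weisbach: ΔP = f(L/D)(ρV²/2) = 0.07474·(9.95/0.365)·(920·0.5151²/2) = 0.07474·27.26·122.1 = 248.7 Pa.
Head loss h_f = ΔP/(ρg) = 248.7/(920·9.81) = 0.0276 m.

h_f ≈ 0.0276 m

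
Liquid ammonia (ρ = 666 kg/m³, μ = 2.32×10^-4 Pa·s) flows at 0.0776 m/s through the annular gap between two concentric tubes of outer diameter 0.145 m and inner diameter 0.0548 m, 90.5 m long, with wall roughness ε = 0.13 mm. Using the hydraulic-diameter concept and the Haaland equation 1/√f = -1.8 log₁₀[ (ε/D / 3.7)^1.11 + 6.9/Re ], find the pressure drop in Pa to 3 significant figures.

ΔP ≈ 57.2 Pa

Hydraulic diameter D_h = 4A/P = D_o - D_i = 0.145 - 0.0548 = 0.0902 m.
Re = ρVD_h/μ = 666·0.0776·0.0902/0.000232 = 2.009e+04.
ε/D_h = 0.00013/0.0902 = 0.00144; Haaland gives 1/√f = -1.8 log₁₀[0.000164+0.000343] = 5.93, so f = 0.02844.
ΔP = f(L/D_h)(ρV²/2) = 0.02844·90.5/0.0902·2.005 = 57.21 Pa.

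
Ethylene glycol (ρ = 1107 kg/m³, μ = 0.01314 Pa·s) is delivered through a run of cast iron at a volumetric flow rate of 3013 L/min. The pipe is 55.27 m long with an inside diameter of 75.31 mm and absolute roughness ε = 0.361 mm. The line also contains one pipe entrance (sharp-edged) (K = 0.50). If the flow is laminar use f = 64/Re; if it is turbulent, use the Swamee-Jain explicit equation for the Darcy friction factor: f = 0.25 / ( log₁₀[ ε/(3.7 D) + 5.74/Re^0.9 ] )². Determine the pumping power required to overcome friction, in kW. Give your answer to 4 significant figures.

P ≈ 83.72 kW

Q = 3013 L/min = 3013/60000 = 0.05022 m³/s.
Cross-sectional area A = πD²/4 = π(0.07531)²/4 = 0.004454 m²; mean velocity V = Q/A = 0.05022/0.004454 = 11.27 m/s.
Reynolds number Re = ρVD/μ = 1107 · 11.27 · 0.07531 / 0.0131 = 7.152e+04.
Re > 4000 → turbulent. Relative roughness ε/D = 0.000361/0.07531 = 0.00479. Swamee-Jain: f = 0.25/(log₁₀[0.00479/3.7 + 5.74/7.152e+04^0.9])² = 0.25/(log₁₀[0.0013 + 0.000245])² = 0.25/(-2.812)² = 0.03161.
Total minor-loss coefficient ΣK = 1·0.5 = 0.5.
ΔP = [f·L/D + ΣK]·(ρV²/2) = [0.03161·55.27/0.07531 + 0.5]·(1107·11.27²/2) = [23.2 + 0.5]·7.034e+04 = 1.667e+06 Pa.
Pumping power P = QΔP = 0.05022·1.667e+06 = 83717 W = 83.72 kW.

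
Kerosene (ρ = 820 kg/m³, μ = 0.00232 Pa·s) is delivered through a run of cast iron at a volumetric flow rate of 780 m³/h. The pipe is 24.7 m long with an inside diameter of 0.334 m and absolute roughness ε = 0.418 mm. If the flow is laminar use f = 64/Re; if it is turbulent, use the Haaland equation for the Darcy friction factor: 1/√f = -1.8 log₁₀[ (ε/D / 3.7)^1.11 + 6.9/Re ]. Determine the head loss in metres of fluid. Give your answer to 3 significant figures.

h_f ≈ 0.497 m

Q = 780 m³/h = 780/3600 = 0.2167 m³/s.
Cross-sectional area A = πD²/4 = π(0.334)²/4 = 0.08762 m²; mean velocity V = Q/A = 0.2167/0.08762 = 2.473 m/s.
Reynolds number Re = ρVD/μ = 820 · 2.473 · 0.334 / 0.00232 = 2.919e+05.
Re > 4000 → turbulent. Relative roughness ε/D = 0.000418/0.334 = 0.00125. Haaland: 1/√f = -1.8 log₁₀[(0.00125/3.7)^1.11 + 6.9/2.919e+05] = -1.8 log₁₀[0.00014 + 2.36e-05] = 6.813, so f = 0.02154.
Darcy-Weisbach: ΔP = f(L/D)(ρV²/2) = 0.02154·(24.7/0.334)·(820·2.473²/2) = 0.02154·73.95·2507 = 3995 Pa.
Head loss h_f = ΔP/(ρg) = 3995/(820·9.81) = 0.497 m.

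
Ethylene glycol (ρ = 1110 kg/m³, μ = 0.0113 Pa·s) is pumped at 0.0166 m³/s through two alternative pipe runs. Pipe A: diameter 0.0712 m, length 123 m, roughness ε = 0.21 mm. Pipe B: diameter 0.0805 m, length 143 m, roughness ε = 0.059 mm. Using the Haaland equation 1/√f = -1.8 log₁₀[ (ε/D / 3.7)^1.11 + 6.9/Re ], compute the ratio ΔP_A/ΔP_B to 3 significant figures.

Pipe A: V = Q/A = 0.0166/0.003982 = 4.169 m/s; Re = 2.916e+04; ε/D = 0.00295; Haaland → f = 0.02974; ΔP_A = f(L/D)(ρV²/2) = 4.956e+05 Pa.
Pipe B: V = Q/A = 0.0166/0.00509 = 3.262 m/s; Re = 2.579e+04; ε/D = 0.000733; Haaland → f = 0.02575; ΔP_B = f(L/D)(ρV²/2) = 2.701e+05 Pa.
ΔP_A/ΔP_B = 4.956e+05/2.701e+05 = 1.84.

ΔP_A/ΔP_B ≈ 1.84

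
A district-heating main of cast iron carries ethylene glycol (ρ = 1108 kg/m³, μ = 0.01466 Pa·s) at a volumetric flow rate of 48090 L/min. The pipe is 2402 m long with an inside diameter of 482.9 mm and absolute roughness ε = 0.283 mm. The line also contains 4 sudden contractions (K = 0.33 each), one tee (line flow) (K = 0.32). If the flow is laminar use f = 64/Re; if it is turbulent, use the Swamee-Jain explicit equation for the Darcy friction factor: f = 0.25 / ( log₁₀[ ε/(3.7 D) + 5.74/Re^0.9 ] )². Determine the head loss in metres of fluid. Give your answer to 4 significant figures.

Q = 48090 L/min = 48090/60000 = 0.8015 m³/s.
Cross-sectional area A = πD²/4 = π(0.4829)²/4 = 0.1831 m²; mean velocity V = Q/A = 0.8015/0.1831 = 4.376 m/s.
Reynolds number Re = ρVD/μ = 1108 · 4.376 · 0.4829 / 0.0147 = 1.597e+05.
Re > 4000 → turbulent. Relative roughness ε/D = 0.000283/0.4829 = 0.000586. Swamee-Jain: f = 0.25/(log₁₀[0.000586/3.7 + 5.74/1.597e+05^0.9])² = 0.25/(log₁₀[0.000158 + 0.000119])² = 0.25/(-3.557)² = 0.01976.
Total minor-loss coefficient ΣK = 4·0.33 + 1·0.32 = 1.64.
ΔP = [f·L/D + ΣK]·(ρV²/2) = [0.01976·2402/0.4829 + 1.64]·(1108·4.376²/2) = [98.3 + 1.64]·1.061e+04 = 1.06e+06 Pa.
Head loss h_f = ΔP/(ρg) = 1.06e+06/(1108·9.81) = 97.55 m.

h_f ≈ 97.55 m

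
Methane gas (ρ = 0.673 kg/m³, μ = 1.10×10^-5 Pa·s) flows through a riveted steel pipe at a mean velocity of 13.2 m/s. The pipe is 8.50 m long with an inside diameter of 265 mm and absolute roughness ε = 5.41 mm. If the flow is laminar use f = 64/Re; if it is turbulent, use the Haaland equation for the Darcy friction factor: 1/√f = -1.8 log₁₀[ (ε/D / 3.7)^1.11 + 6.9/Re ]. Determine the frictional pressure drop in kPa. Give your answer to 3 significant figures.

ΔP ≈ 0.0927 kPa

Reynolds number Re = ρVD/μ = 0.673 · 13.2 · 0.265 / 1.1e-05 = 2.14e+05.
Re > 4000 → turbulent. Relative roughness ε/D = 0.00541/0.265 = 0.0204. Haaland: 1/√f = -1.8 log₁₀[(0.0204/3.7)^1.11 + 6.9/2.14e+05] = -1.8 log₁₀[0.00311 + 3.22e-05] = 4.504, so f = 0.0493.
Darcy-Weisbach: ΔP = f(L/D)(ρV²/2) = 0.0493·(8.5/0.265)·(0.673·13.2²/2) = 0.0493·32.08·58.63 = 92.71 Pa.
ΔP = 92.71 Pa = 0.0927 kPa.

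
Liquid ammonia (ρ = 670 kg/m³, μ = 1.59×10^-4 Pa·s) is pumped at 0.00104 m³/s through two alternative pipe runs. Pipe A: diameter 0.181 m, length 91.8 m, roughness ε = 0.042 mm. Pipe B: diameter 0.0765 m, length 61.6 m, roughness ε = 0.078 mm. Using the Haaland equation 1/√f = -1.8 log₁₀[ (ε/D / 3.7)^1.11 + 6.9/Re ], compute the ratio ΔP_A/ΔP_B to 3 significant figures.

ΔP_A/ΔP_B ≈ 0.0209

Pipe A: V = Q/A = 0.00104/0.02573 = 0.04042 m/s; Re = 3.083e+04; ε/D = 0.000232; Haaland → f = 0.02368; ΔP_A = f(L/D)(ρV²/2) = 6.574 Pa.
Pipe B: V = Q/A = 0.00104/0.004596 = 0.2263 m/s; Re = 7.294e+04; ε/D = 0.00102; Haaland → f = 0.02273; ΔP_B = f(L/D)(ρV²/2) = 313.9 Pa.
ΔP_A/ΔP_B = 6.574/313.9 = 0.0209.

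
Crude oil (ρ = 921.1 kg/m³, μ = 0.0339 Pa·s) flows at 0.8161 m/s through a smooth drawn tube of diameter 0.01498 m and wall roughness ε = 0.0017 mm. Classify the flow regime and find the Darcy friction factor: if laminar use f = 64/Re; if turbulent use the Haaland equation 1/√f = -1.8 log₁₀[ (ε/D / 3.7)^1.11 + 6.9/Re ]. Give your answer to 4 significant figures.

Re = ρVD/μ = 921.1·0.8161·0.01498/0.0339 = 332.2.
Re < 2300 → laminar, so f = 64/Re = 0.1927 (roughness is irrelevant in laminar flow).

f ≈ 0.1927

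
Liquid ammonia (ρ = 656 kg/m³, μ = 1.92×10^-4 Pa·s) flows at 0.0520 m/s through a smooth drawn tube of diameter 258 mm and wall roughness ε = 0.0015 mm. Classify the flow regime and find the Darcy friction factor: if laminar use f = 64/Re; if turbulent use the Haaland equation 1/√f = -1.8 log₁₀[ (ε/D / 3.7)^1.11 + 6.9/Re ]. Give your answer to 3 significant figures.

Re = ρVD/μ = 656·0.052·0.258/0.000192 = 4.584e+04.
Re > 4000 → turbulent. ε/D = 1.5e-06/0.258 = 5.81e-06; Haaland: 1/√f = -1.8 log₁₀[3.61e-07 + 0.000151] = 6.878, so f = 0.02114.

f ≈ 0.0211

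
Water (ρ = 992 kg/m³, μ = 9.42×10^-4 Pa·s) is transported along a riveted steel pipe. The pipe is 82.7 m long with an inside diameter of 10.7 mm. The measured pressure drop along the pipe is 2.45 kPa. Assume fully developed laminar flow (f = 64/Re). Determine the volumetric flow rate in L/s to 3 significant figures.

For laminar flow, f = 64/Re with Re = ρVD/μ, so Darcy-Weisbach reduces to ΔP = 32μLV/D². Solving for V: V = ΔP·D²/(32μL) = 2450·(0.0107)²/(32·0.000942·82.7) = 0.1125 m/s.
Check: Re = ρVD/μ = 992·0.1125·0.0107/0.000942 = 1268 < 2300, so the laminar assumption holds.
Q = V·A = 0.1125·(π/4·0.0107²) = 1.012e-05 m³/s = 0.0101 L/s.

Q ≈ 0.0101 L/s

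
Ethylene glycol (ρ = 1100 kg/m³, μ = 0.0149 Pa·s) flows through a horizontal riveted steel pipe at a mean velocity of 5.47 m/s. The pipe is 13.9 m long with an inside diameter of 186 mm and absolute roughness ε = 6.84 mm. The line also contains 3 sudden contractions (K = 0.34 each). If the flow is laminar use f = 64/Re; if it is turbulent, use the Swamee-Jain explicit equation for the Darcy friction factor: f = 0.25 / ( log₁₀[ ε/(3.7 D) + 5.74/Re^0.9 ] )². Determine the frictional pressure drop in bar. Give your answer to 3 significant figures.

Reynolds number Re = ρVD/μ = 1100 · 5.47 · 0.186 / 0.0149 = 7.511e+04.
Re > 4000 → turbulent. Relative roughness ε/D = 0.00684/0.186 = 0.0368. Swamee-Jain: f = 0.25/(log₁₀[0.0368/3.7 + 5.74/7.511e+04^0.9])² = 0.25/(log₁₀[0.00994 + 0.000235])² = 0.25/(-1.993)² = 0.06297.
Total minor-loss coefficient ΣK = 3·0.34 = 1.02.
ΔP = [f·L/D + ΣK]·(ρV²/2) = [0.06297·13.9/0.186 + 1.02]·(1100·5.47²/2) = [4.706 + 1.02]·1.646e+04 = 9.423e+04 Pa.
ΔP = 9.423e+04 Pa = 0.942 bar.

ΔP ≈ 0.942 bar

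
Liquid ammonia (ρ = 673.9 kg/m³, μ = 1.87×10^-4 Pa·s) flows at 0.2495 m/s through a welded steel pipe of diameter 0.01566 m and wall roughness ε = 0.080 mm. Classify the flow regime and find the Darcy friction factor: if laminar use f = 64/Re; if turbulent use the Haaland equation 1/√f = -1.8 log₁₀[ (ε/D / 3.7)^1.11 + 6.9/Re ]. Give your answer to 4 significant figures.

Re = ρVD/μ = 673.9·0.2495·0.01566/0.000187 = 1.408e+04.
Re > 4000 → turbulent. ε/D = 8e-05/0.01566 = 0.00511; Haaland: 1/√f = -1.8 log₁₀[0.000669 + 0.00049] = 5.285, so f = 0.03581.

f ≈ 0.03581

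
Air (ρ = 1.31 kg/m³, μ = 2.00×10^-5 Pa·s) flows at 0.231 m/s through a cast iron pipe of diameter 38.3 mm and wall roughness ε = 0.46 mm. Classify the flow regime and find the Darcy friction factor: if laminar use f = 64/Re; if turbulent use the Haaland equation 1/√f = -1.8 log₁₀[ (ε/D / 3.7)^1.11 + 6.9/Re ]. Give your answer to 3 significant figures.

Re = ρVD/μ = 1.31·0.231·0.0383/2e-05 = 579.5.
Re < 2300 → laminar, so f = 64/Re = 0.1104 (roughness is irrelevant in laminar flow).

f ≈ 0.110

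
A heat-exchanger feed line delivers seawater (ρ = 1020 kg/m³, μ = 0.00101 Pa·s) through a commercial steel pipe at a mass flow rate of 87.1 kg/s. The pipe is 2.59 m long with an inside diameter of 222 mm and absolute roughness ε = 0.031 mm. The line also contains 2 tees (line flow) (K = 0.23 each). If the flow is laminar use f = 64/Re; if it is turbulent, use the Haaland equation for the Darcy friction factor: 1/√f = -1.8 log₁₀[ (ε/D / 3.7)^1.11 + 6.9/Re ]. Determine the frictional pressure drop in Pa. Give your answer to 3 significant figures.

ΔP ≈ 1570 Pa

A = πD²/4 = π(0.222)²/4 = 0.03871 m²; mean velocity V = ṁ/(ρA) = 87.1/(1020 · 0.03871) = 2.206 m/s.
Reynolds number Re = ρVD/μ = 1020 · 2.206 · 0.222 / 0.00101 = 4.946e+05.
Re > 4000 → turbulent. Relative roughness ε/D = 3.1e-05/0.222 = 0.00014. Haaland: 1/√f = -1.8 log₁₀[(0.00014/3.7)^1.11 + 6.9/4.946e+05] = -1.8 log₁₀[1.23e-05 + 1.4e-05] = 8.245, so f = 0.01471.
Total minor-loss coefficient ΣK = 2·0.23 = 0.46.
ΔP = [f·L/D + ΣK]·(ρV²/2) = [0.01471·2.59/0.222 + 0.46]·(1020·2.206²/2) = [0.1716 + 0.46]·2482 = 1568 Pa.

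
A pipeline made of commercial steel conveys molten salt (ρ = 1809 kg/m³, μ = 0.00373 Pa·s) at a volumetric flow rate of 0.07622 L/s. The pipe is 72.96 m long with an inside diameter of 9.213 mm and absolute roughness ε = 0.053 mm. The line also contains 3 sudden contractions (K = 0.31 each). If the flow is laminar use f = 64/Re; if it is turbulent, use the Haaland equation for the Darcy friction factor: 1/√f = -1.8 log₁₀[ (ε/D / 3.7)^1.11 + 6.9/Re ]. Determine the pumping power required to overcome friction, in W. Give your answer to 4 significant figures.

P ≈ 30.87 W

Q = 0.07622 L/s = 0.07622/1000 = 7.622e-05 m³/s.
Cross-sectional area A = πD²/4 = π(0.009213)²/4 = 6.666e-05 m²; mean velocity V = Q/A = 7.622e-05/6.666e-05 = 1.143 m/s.
Reynolds number Re = ρVD/μ = 1809 · 1.143 · 0.009213 / 0.00373 = 5109.
Re > 4000 → turbulent. Relative roughness ε/D = 5.3e-05/0.009213 = 0.00575. Haaland: 1/√f = -1.8 log₁₀[(0.00575/3.7)^1.11 + 6.9/5109] = -1.8 log₁₀[0.000763 + 0.00135] = 4.815, so f = 0.04314.
Total minor-loss coefficient ΣK = 3·0.31 = 0.93.
ΔP = [f·L/D + ΣK]·(ρV²/2) = [0.04314·72.96/0.009213 + 0.93]·(1809·1.143²/2) = [341.6 + 0.93]·1182 = 4.05e+05 Pa.
Pumping power P = QΔP = 7.622e-05·4.05e+05 = 30.870 W = 30.87 W.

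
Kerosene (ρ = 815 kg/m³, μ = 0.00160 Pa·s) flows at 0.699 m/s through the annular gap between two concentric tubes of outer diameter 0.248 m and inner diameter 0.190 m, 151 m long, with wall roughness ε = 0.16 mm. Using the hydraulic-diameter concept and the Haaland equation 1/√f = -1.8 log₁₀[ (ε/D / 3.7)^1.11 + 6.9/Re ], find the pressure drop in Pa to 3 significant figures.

Hydraulic diameter D_h = 4A/P = D_o - D_i = 0.248 - 0.19 = 0.058 m.
Re = ρVD_h/μ = 815·0.699·0.058/0.0016 = 2.065e+04.
ε/D_h = 0.00016/0.058 = 0.00276; Haaland gives 1/√f = -1.8 log₁₀[0.000338+0.000334] = 5.711, so f = 0.03066.
ΔP = f(L/D_h)(ρV²/2) = 0.03066·151/0.058·199.1 = 1.589e+04 Pa.

ΔP ≈ 15900 Pa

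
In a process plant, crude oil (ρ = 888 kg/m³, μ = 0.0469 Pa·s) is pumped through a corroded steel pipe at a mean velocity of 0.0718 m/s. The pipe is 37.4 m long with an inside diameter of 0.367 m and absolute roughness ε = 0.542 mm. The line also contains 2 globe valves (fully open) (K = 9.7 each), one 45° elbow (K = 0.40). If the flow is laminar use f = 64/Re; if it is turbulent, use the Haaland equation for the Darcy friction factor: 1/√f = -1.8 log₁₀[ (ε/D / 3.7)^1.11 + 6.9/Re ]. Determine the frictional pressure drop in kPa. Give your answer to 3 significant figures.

Reynolds number Re = ρVD/μ = 888 · 0.0718 · 0.367 / 0.0469 = 498.9.
Re < 2300 → laminar flow, so f = 64/Re = 64/498.9 = 0.1283 (the turbulent correlation is not needed).
Total minor-loss coefficient ΣK = 2·9.7 + 1·0.4 = 19.8.
ΔP = [f·L/D + ΣK]·(ρV²/2) = [0.1283·37.4/0.367 + 19.8]·(888·0.0718²/2) = [13.07 + 19.8]·2.289 = 75.24 Pa.
ΔP = 75.24 Pa = 0.0752 kPa.

ΔP ≈ 0.0752 kPa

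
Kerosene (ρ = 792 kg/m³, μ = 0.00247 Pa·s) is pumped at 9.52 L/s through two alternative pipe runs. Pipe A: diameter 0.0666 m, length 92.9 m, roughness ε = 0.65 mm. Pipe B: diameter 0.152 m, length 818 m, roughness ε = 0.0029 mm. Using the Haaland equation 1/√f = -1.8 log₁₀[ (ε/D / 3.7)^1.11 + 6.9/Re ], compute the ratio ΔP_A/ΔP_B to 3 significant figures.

Pipe A: V = Q/A = 0.00952/0.003484 = 2.733 m/s; Re = 5.836e+04; ε/D = 0.00976; Haaland → f = 0.03863; ΔP_A = f(L/D)(ρV²/2) = 1.594e+05 Pa.
Pipe B: V = Q/A = 0.00952/0.01815 = 0.5246 m/s; Re = 2.557e+04; ε/D = 1.91e-05; Haaland → f = 0.02426; ΔP_B = f(L/D)(ρV²/2) = 1.423e+04 Pa.
ΔP_A/ΔP_B = 1.594e+05/1.423e+04 = 11.2.

ΔP_A/ΔP_B ≈ 11.2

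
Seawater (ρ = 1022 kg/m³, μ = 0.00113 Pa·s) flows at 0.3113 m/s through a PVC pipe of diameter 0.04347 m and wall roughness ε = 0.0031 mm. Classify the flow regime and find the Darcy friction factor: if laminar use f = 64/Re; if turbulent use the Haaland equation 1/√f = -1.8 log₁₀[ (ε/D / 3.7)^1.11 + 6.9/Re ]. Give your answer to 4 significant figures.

Re = ρVD/μ = 1022·0.3113·0.04347/0.00113 = 1.224e+04.
Re > 4000 → turbulent. ε/D = 3.1e-06/0.04347 = 7.13e-05; Haaland: 1/√f = -1.8 log₁₀[5.84e-06 + 0.000564] = 5.84, so f = 0.02932.

f ≈ 0.02932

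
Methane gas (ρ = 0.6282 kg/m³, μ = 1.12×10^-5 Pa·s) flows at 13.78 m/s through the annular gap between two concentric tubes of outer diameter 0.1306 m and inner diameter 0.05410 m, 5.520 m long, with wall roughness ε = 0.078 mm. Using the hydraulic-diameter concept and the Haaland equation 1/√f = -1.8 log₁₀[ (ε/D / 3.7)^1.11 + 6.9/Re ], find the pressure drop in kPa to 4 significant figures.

Hydraulic diameter D_h = 4A/P = D_o - D_i = 0.1306 - 0.0541 = 0.0765 m.
Re = ρVD_h/μ = 0.6282·13.78·0.0765/1.12e-05 = 5.913e+04.
ε/D_h = 7.8e-05/0.0765 = 0.00102; Haaland gives 1/√f = -1.8 log₁₀[0.000112+0.000117] = 6.554, so f = 0.02328.
ΔP = f(L/D_h)(ρV²/2) = 0.02328·5.52/0.0765·59.64 = 100.2 Pa.
ΔP = 0.1002 kPa.

ΔP ≈ 0.1002 kPa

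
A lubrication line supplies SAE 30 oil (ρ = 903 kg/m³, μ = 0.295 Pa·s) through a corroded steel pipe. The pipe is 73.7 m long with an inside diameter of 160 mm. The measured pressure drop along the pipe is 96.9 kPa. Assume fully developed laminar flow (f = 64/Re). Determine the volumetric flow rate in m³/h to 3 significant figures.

For laminar flow, f = 64/Re with Re = ρVD/μ, so Darcy-Weisbach reduces to ΔP = 32μLV/D². Solving for V: V = ΔP·D²/(32μL) = 9.69e+04·(0.16)²/(32·0.295·73.7) = 3.566 m/s.
Check: Re = ρVD/μ = 903·3.566·0.16/0.295 = 1746 < 2300, so the laminar assumption holds.
Q = V·A = 3.566·(π/4·0.16²) = 0.07169 m³/s = 258 m³/h.

Q ≈ 258 m³/h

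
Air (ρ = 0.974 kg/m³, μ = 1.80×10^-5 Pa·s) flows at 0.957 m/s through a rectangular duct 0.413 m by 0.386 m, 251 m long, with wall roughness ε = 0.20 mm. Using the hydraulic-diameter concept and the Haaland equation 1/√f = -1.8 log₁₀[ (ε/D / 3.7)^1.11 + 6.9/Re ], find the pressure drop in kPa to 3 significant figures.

ΔP ≈ 0.00743 kPa

Hydraulic diameter D_h = 4A/P = 4·(0.413·0.386)/(2·(0.413+0.386)) = 0.6377/1.598 = 0.399 m.
Re = ρVD_h/μ = 0.974·0.957·0.399/1.8e-05 = 2.066e+04.
ε/D_h = 0.0002/0.399 = 0.000501; Haaland gives 1/√f = -1.8 log₁₀[5.09e-05+0.000334] = 6.147, so f = 0.02647.
ΔP = f(L/D_h)(ρV²/2) = 0.02647·251/0.399·0.446 = 7.426 Pa.
ΔP = 0.00743 kPa.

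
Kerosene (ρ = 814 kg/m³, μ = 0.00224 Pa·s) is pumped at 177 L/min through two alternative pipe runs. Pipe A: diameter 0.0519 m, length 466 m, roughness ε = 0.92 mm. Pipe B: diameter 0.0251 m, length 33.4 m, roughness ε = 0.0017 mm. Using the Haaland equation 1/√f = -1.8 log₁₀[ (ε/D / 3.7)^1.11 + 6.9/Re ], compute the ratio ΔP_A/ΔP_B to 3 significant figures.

ΔP_A/ΔP_B ≈ 0.865

Pipe A: V = Q/A = 0.00295/0.002116 = 1.394 m/s; Re = 2.63e+04; ε/D = 0.0177; Haaland → f = 0.04807; ΔP_A = f(L/D)(ρV²/2) = 3.416e+05 Pa.
Pipe B: V = Q/A = 0.00295/0.0004948 = 5.962 m/s; Re = 5.438e+04; ε/D = 6.77e-05; Haaland → f = 0.02052; ΔP_B = f(L/D)(ρV²/2) = 3.95e+05 Pa.
ΔP_A/ΔP_B = 3.416e+05/3.95e+05 = 0.865.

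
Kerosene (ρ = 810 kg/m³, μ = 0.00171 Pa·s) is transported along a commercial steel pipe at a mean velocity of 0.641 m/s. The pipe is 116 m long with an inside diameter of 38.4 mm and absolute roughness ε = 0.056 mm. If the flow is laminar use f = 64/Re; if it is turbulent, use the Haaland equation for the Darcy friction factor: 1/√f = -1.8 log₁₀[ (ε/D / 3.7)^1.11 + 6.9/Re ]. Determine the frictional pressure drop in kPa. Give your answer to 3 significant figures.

Reynolds number Re = ρVD/μ = 810 · 0.641 · 0.0384 / 0.00171 = 1.166e+04.
Re > 4000 → turbulent. Relative roughness ε/D = 5.6e-05/0.0384 = 0.00146. Haaland: 1/√f = -1.8 log₁₀[(0.00146/3.7)^1.11 + 6.9/1.166e+04] = -1.8 log₁₀[0.000166 + 0.000592] = 5.616, so f = 0.0317.
Darcy-Weisbach: ΔP = f(L/D)(ρV²/2) = 0.0317·(116/0.0384)·(810·0.641²/2) = 0.0317·3021·166.4 = 1.594e+04 Pa.
ΔP = 1.594e+04 Pa = 15.9 kPa.

ΔP ≈ 15.9 kPa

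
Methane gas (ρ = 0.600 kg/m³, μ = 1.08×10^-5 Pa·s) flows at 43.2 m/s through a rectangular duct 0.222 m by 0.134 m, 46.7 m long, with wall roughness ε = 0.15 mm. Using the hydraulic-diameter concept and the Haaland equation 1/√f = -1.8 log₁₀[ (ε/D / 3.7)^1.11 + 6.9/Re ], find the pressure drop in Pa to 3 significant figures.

ΔP ≈ 3110 Pa

Hydraulic diameter D_h = 4A/P = 4·(0.222·0.134)/(2·(0.222+0.134)) = 0.119/0.712 = 0.1671 m.
Re = ρVD_h/μ = 0.6·43.2·0.1671/1.08e-05 = 4.011e+05.
ε/D_h = 0.00015/0.1671 = 0.000898; Haaland gives 1/√f = -1.8 log₁₀[9.71e-05+1.72e-05] = 7.096, so f = 0.01986.
ΔP = f(L/D_h)(ρV²/2) = 0.01986·46.7/0.1671·559.9 = 3107 Pa.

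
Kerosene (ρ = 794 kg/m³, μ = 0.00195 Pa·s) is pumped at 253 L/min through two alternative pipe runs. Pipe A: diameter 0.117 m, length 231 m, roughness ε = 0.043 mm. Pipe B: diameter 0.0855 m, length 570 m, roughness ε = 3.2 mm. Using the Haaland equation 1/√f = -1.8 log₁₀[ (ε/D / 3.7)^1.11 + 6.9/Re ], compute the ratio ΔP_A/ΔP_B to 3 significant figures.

ΔP_A/ΔP_B ≈ 0.0354

Pipe A: V = Q/A = 0.004217/0.01075 = 0.3922 m/s; Re = 1.868e+04; ε/D = 0.000368; Haaland → f = 0.02682; ΔP_A = f(L/D)(ρV²/2) = 3234 Pa.
Pipe B: V = Q/A = 0.004217/0.005741 = 0.7344 m/s; Re = 2.557e+04; ε/D = 0.0374; Haaland → f = 0.06402; ΔP_B = f(L/D)(ρV²/2) = 9.139e+04 Pa.
ΔP_A/ΔP_B = 3234/9.139e+04 = 0.0354.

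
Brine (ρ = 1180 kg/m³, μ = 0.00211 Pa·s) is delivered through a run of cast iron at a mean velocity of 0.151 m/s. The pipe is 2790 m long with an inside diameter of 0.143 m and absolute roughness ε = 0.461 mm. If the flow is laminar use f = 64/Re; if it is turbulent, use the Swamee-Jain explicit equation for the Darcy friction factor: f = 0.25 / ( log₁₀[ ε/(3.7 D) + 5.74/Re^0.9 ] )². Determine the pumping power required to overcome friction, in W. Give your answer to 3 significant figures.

P ≈ 22.2 W

Reynolds number Re = ρVD/μ = 1180 · 0.151 · 0.143 / 0.00211 = 1.208e+04.
Re > 4000 → turbulent. Relative roughness ε/D = 0.000461/0.143 = 0.00322. Swamee-Jain: f = 0.25/(log₁₀[0.00322/3.7 + 5.74/1.208e+04^0.9])² = 0.25/(log₁₀[0.000871 + 0.00122])² = 0.25/(-2.68)² = 0.0348.
Darcy-Weisbach: ΔP = f(L/D)(ρV²/2) = 0.0348·(2790/0.143)·(1180·0.151²/2) = 0.0348·1.951e+04·13.45 = 9134 Pa.
Q = V·A = 0.151·0.01606 = 0.002425 m³/s.
Pumping power P = QΔP = 0.002425·9134 = 22.15 W = 22.2 W.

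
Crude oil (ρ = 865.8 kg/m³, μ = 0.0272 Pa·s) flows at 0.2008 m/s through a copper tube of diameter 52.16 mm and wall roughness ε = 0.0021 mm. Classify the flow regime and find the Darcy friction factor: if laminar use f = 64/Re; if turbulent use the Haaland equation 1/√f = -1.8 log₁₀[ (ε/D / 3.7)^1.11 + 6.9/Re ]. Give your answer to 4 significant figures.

f ≈ 0.1920

Re = ρVD/μ = 865.8·0.2008·0.05216/0.0272 = 333.4.
Re < 2300 → laminar, so f = 64/Re = 0.192 (roughness is irrelevant in laminar flow).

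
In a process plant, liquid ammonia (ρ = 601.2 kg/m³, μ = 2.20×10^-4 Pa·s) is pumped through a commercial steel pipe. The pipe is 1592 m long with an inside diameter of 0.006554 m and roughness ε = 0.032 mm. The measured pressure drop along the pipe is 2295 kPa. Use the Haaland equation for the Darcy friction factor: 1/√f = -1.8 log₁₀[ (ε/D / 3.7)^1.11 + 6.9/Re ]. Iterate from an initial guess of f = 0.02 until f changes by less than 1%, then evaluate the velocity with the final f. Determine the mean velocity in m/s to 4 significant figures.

Rearranging Darcy-Weisbach: V = √(2·ΔP·D/(f·L·ρ)). With ε/D = 3.2e-05/0.006554 = 0.00488, iterate starting from f = 0.02:
  f = 0.02 → V = √(2·2.295e+06·0.006554/(0.02·1592·601.2)) = 1.254 m/s; Re = ρVD/μ = 2.245e+04; f → 0.03372
  f = 0.03372 → V = 0.9654 m/s; Re = 1.729e+04; f → 0.03464
  f = 0.03464 → V = 0.9525 m/s; Re = 1.706e+04; f → 0.03469
Converged (Δf/f < 1%). With the final f = 0.03469: V = √(2·2.295e+06·0.006554/(0.03469·1592·601.2)) = 0.9518 m/s.

V ≈ 0.9518 m/s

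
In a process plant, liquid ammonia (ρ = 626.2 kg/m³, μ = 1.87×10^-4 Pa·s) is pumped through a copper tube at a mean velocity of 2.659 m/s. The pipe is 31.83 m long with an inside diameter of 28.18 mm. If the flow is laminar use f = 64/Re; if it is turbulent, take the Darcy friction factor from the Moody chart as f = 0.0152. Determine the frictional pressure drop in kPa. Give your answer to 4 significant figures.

ΔP ≈ 38.01 kPa

Reynolds number Re = ρVD/μ = 626.2 · 2.659 · 0.02818 / 0.000187 = 2.509e+05.
Re > 4000 → turbulent; use the Moody-chart value f = 0.0152.
Darcy-Weisbach: ΔP = f(L/D)(ρV²/2) = 0.0152·(31.83/0.02818)·(626.2·2.659²/2) = 0.0152·1130·2214 = 3.801e+04 Pa.
ΔP = 3.801e+04 Pa = 38.01 kPa.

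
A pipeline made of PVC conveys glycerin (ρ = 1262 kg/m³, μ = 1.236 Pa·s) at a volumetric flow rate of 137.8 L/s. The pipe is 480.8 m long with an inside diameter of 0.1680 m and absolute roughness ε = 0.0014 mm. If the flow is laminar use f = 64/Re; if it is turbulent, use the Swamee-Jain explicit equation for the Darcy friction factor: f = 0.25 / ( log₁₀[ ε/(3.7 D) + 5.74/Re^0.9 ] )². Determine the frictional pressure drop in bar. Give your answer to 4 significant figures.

ΔP ≈ 41.88 bar

Q = 137.8 L/s = 137.8/1000 = 0.1378 m³/s.
Cross-sectional area A = πD²/4 = π(0.168)²/4 = 0.02217 m²; mean velocity V = Q/A = 0.1378/0.02217 = 6.216 m/s.
Reynolds number Re = ρVD/μ = 1262 · 6.216 · 0.168 / 1.24 = 1066.
Re < 2300 → laminar flow, so f = 64/Re = 64/1066 = 0.06002 (the turbulent correlation is not needed).
Darcy-Weisbach: ΔP = f(L/D)(ρV²/2) = 0.06002·(480.8/0.168)·(1262·6.216²/2) = 0.06002·2862·2.438e+04 = 4.188e+06 Pa.
ΔP = 4.188e+06 Pa = 41.88 bar.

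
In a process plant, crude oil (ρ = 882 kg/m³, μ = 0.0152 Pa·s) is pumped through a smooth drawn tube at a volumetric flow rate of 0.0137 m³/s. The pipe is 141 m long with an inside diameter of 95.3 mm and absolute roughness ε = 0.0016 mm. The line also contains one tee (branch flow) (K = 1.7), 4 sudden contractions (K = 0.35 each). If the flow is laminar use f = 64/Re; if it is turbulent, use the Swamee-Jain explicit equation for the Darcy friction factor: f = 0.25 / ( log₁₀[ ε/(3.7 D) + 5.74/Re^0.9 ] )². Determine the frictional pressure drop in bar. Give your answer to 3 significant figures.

Cross-sectional area A = πD²/4 = π(0.0953)²/4 = 0.007133 m²; mean velocity V = Q/A = 0.0137/0.007133 = 1.921 m/s.
Reynolds number Re = ρVD/μ = 882 · 1.921 · 0.0953 / 0.0152 = 1.062e+04.
Re > 4000 → turbulent. Relative roughness ε/D = 1.6e-06/0.0953 = 1.68e-05. Swamee-Jain: f = 0.25/(log₁₀[1.68e-05/3.7 + 5.74/1.062e+04^0.9])² = 0.25/(log₁₀[4.54e-06 + 0.00137])² = 0.25/(-2.863)² = 0.0305.
Total minor-loss coefficient ΣK = 1·1.7 + 4·0.35 = 3.1.
ΔP = [f·L/D + ΣK]·(ρV²/2) = [0.0305·141/0.0953 + 3.1]·(882·1.921²/2) = [45.12 + 3.1]·1627 = 7.844e+04 Pa.
ΔP = 7.844e+04 Pa = 0.784 bar.

ΔP ≈ 0.784 bar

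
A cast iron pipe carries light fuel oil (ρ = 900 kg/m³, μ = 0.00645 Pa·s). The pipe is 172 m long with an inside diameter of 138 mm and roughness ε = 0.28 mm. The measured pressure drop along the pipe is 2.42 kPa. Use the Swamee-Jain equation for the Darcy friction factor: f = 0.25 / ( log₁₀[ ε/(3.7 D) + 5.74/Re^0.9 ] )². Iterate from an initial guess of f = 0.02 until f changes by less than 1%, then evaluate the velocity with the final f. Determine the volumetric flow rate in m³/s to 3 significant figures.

Q ≈ 0.00506 m³/s

Rearranging Darcy-Weisbach: V = √(2·ΔP·D/(f·L·ρ)). With ε/D = 0.00028/0.138 = 0.00203, iterate starting from f = 0.02:
  f = 0.02 → V = √(2·2420·0.138/(0.02·172·900)) = 0.4645 m/s; Re = ρVD/μ = 8944; f → 0.03509
  f = 0.03509 → V = 0.3506 m/s; Re = 6752; f → 0.03742
  f = 0.03742 → V = 0.3396 m/s; Re = 6539; f → 0.03771
Converged (Δf/f < 1%). With the final f = 0.03771: V = √(2·2420·0.138/(0.03771·172·900)) = 0.3383 m/s.
Q = V·A = 0.3383·(π/4·0.138²) = 0.005059 m³/s = 0.00506 m³/s.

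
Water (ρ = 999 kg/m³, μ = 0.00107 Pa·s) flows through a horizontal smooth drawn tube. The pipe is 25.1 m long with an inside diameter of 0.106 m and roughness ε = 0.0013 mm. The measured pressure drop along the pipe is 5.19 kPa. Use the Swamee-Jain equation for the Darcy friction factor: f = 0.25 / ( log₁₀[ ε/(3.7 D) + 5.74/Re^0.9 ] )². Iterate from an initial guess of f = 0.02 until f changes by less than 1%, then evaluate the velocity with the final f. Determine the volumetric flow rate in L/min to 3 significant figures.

Q ≈ 869 L/min

Rearranging Darcy-Weisbach: V = √(2·ΔP·D/(f·L·ρ)). With ε/D = 1.3e-06/0.106 = 1.23e-05, iterate starting from f = 0.02:
  f = 0.02 → V = √(2·5190·0.106/(0.02·25.1·999)) = 1.481 m/s; Re = ρVD/μ = 1.466e+05; f → 0.01661
  f = 0.01661 → V = 1.625 m/s; Re = 1.609e+05; f → 0.01631
  f = 0.01631 → V = 1.64 m/s; Re = 1.623e+05; f → 0.01628
Converged (Δf/f < 1%). With the final f = 0.01628: V = √(2·5190·0.106/(0.01628·25.1·999)) = 1.642 m/s.
Q = V·A = 1.642·(π/4·0.106²) = 0.01449 m³/s = 869 L/min.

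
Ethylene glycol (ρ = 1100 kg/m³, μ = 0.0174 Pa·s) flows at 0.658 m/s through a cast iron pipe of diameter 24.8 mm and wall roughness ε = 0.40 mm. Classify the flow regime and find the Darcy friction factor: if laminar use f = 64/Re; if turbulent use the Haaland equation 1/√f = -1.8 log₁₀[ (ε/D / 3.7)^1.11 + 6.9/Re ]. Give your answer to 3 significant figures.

Re = ρVD/μ = 1100·0.658·0.0248/0.0174 = 1032.
Re < 2300 → laminar, so f = 64/Re = 0.06204 (roughness is irrelevant in laminar flow).

f ≈ 0.0620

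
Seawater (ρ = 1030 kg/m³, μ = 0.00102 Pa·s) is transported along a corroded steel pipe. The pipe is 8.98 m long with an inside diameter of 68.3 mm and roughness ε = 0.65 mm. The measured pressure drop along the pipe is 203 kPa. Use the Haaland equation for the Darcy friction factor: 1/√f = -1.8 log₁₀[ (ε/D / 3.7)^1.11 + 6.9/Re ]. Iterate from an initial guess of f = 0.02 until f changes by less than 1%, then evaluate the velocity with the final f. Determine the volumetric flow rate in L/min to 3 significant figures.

Rearranging Darcy-Weisbach: V = √(2·ΔP·D/(f·L·ρ)). With ε/D = 0.00065/0.0683 = 0.00952, iterate starting from f = 0.02:
  f = 0.02 → V = √(2·2.03e+05·0.0683/(0.02·8.98·1030)) = 12.24 m/s; Re = ρVD/μ = 8.444e+05; f → 0.03742
  f = 0.03742 → V = 8.951 m/s; Re = 6.173e+05; f → 0.03745
Converged (Δf/f < 1%). With the final f = 0.03745: V = √(2·2.03e+05·0.0683/(0.03745·8.98·1030)) = 8.948 m/s.
Q = V·A = 8.948·(π/4·0.0683²) = 0.03278 m³/s = 1970 L/min.

Q ≈ 1970 L/min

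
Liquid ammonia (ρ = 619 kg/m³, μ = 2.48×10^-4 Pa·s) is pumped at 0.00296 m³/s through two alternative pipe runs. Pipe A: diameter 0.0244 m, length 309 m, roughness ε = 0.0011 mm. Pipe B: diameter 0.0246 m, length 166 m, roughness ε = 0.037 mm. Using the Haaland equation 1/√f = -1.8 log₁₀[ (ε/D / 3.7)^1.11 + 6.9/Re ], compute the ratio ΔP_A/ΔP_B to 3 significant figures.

Pipe A: V = Q/A = 0.00296/0.0004676 = 6.33 m/s; Re = 3.855e+05; ε/D = 4.51e-05; Haaland → f = 0.01416; ΔP_A = f(L/D)(ρV²/2) = 2.223e+06 Pa.
Pipe B: V = Q/A = 0.00296/0.0004753 = 6.228 m/s; Re = 3.824e+05; ε/D = 0.0015; Haaland → f = 0.0223; ΔP_B = f(L/D)(ρV²/2) = 1.806e+06 Pa.
ΔP_A/ΔP_B = 2.223e+06/1.806e+06 = 1.23.

ΔP_A/ΔP_B ≈ 1.23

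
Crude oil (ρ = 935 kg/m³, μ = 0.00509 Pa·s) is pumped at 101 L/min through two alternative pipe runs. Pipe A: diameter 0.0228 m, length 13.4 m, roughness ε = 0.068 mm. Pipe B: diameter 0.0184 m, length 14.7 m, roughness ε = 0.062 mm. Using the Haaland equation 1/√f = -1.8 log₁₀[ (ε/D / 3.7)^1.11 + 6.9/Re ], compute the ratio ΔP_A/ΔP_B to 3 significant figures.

ΔP_A/ΔP_B ≈ 0.315

Pipe A: V = Q/A = 0.001683/0.0004083 = 4.123 m/s; Re = 1.727e+04; ε/D = 0.00298; Haaland → f = 0.03181; ΔP_A = f(L/D)(ρV²/2) = 1.486e+05 Pa.
Pipe B: V = Q/A = 0.001683/0.0002659 = 6.331 m/s; Re = 2.14e+04; ε/D = 0.00337; Haaland → f = 0.03154; ΔP_B = f(L/D)(ρV²/2) = 4.72e+05 Pa.
ΔP_A/ΔP_B = 1.486e+05/4.72e+05 = 0.315.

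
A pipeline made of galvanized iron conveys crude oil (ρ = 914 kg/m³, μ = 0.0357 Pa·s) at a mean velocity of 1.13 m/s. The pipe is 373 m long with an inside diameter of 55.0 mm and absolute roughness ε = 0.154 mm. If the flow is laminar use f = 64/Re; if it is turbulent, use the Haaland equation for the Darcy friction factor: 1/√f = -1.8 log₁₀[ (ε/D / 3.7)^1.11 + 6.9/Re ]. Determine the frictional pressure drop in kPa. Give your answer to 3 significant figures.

Reynolds number Re = ρVD/μ = 914 · 1.13 · 0.055 / 0.0357 = 1591.
Re < 2300 → laminar flow, so f = 64/Re = 64/1591 = 0.04022 (the turbulent correlation is not needed).
Darcy-Weisbach: ΔP = f(L/D)(ρV²/2) = 0.04022·(373/0.055)·(914·1.13²/2) = 0.04022·6782·583.5 = 1.592e+05 Pa.
ΔP = 1.592e+05 Pa = 159 kPa.

ΔP ≈ 159 kPa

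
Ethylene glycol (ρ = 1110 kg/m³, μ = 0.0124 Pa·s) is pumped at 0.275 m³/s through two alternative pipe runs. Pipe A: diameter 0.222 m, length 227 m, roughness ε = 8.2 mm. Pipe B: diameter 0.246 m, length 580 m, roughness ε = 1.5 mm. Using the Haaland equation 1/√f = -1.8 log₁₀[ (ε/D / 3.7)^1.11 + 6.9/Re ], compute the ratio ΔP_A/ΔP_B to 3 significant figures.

ΔP_A/ΔP_B ≈ 1.25

Pipe A: V = Q/A = 0.275/0.03871 = 7.105 m/s; Re = 1.412e+05; ε/D = 0.0369; Haaland → f = 0.06278; ΔP_A = f(L/D)(ρV²/2) = 1.798e+06 Pa.
Pipe B: V = Q/A = 0.275/0.04753 = 5.786 m/s; Re = 1.274e+05; ε/D = 0.0061; Haaland → f = 0.03294; ΔP_B = f(L/D)(ρV²/2) = 1.443e+06 Pa.
ΔP_A/ΔP_B = 1.798e+06/1.443e+06 = 1.25.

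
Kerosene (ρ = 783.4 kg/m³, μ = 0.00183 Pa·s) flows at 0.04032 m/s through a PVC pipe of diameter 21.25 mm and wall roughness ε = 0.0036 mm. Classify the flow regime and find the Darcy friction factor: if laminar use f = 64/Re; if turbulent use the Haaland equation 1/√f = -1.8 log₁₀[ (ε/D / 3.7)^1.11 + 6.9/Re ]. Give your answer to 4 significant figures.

f ≈ 0.1745

Re = ρVD/μ = 783.4·0.04032·0.02125/0.00183 = 366.8.
Re < 2300 → laminar, so f = 64/Re = 0.1745 (roughness is irrelevant in laminar flow).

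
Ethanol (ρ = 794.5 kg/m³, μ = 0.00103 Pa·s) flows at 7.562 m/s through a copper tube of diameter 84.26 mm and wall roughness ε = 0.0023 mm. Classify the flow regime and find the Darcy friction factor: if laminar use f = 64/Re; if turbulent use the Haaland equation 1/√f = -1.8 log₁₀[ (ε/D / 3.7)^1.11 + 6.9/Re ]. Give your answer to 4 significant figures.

Re = ρVD/μ = 794.5·7.562·0.08426/0.00103 = 4.915e+05.
Re > 4000 → turbulent. ε/D = 2.3e-06/0.08426 = 2.73e-05; Haaland: 1/√f = -1.8 log₁₀[2.01e-06 + 1.4e-05] = 8.63, so f = 0.01343.

f ≈ 0.01343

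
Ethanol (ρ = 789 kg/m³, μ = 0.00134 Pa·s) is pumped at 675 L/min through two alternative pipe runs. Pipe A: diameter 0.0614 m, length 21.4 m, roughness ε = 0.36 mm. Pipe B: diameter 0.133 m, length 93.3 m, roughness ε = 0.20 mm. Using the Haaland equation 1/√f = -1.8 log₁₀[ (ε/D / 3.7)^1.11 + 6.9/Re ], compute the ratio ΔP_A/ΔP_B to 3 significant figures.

Pipe A: V = Q/A = 0.01125/0.002961 = 3.799 m/s; Re = 1.374e+05; ε/D = 0.00586; Haaland → f = 0.03251; ΔP_A = f(L/D)(ρV²/2) = 6.454e+04 Pa.
Pipe B: V = Q/A = 0.01125/0.01389 = 0.8098 m/s; Re = 6.341e+04; ε/D = 0.0015; Haaland → f = 0.02447; ΔP_B = f(L/D)(ρV²/2) = 4441 Pa.
ΔP_A/ΔP_B = 6.454e+04/4441 = 14.5.

ΔP_A/ΔP_B ≈ 14.5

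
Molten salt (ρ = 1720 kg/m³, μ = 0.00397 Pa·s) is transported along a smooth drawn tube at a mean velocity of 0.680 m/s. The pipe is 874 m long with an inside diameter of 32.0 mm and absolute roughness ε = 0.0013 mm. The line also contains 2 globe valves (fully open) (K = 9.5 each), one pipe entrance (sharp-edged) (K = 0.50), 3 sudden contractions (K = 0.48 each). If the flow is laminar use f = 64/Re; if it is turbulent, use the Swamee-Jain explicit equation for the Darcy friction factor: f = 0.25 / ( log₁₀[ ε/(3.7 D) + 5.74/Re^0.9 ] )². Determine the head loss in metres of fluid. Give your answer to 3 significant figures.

Reynolds number Re = ρVD/μ = 1720 · 0.68 · 0.032 / 0.00397 = 9428.
Re > 4000 → turbulent. Relative roughness ε/D = 1.3e-06/0.032 = 4.06e-05. Swamee-Jain: f = 0.25/(log₁₀[4.06e-05/3.7 + 5.74/9428^0.9])² = 0.25/(log₁₀[1.1e-05 + 0.00152])² = 0.25/(-2.815)² = 0.03155.
Total minor-loss coefficient ΣK = 2·9.5 + 1·0.5 + 3·0.48 = 20.9.
ΔP = [f·L/D + ΣK]·(ρV²/2) = [0.03155·874/0.032 + 20.9]·(1720·0.68²/2) = [861.7 + 20.9]·397.7 = 3.51e+05 Pa.
Head loss h_f = ΔP/(ρg) = 3.51e+05/(1720·9.81) = 20.8 m.

h_f ≈ 20.8 m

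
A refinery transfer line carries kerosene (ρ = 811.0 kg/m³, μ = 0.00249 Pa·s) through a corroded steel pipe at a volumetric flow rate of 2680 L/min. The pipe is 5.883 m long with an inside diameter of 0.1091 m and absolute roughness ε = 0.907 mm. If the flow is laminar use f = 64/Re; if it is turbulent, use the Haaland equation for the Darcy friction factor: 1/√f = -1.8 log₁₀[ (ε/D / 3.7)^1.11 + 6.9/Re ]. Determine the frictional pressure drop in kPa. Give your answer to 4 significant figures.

Q = 2680 L/min = 2680/60000 = 0.04467 m³/s.
Cross-sectional area A = πD²/4 = π(0.1091)²/4 = 0.009348 m²; mean velocity V = Q/A = 0.04467/0.009348 = 4.778 m/s.
Reynolds number Re = ρVD/μ = 811 · 4.778 · 0.1091 / 0.00249 = 1.698e+05.
Re > 4000 → turbulent. Relative roughness ε/D = 0.000907/0.1091 = 0.00831. Haaland: 1/√f = -1.8 log₁₀[(0.00831/3.7)^1.11 + 6.9/1.698e+05] = -1.8 log₁₀[0.00115 + 4.06e-05] = 5.264, so f = 0.03608.
Darcy-Weisbach: ΔP = f(L/D)(ρV²/2) = 0.03608·(5.883/0.1091)·(811·4.778²/2) = 0.03608·53.92·9257 = 1.801e+04 Pa.
ΔP = 1.801e+04 Pa = 18.01 kPa.

ΔP ≈ 18.01 kPa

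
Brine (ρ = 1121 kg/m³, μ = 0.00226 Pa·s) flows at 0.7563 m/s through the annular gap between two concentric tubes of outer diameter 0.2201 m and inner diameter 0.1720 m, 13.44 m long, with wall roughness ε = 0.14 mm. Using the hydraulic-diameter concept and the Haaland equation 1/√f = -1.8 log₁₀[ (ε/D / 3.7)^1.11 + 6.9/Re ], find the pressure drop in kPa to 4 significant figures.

Hydraulic diameter D_h = 4A/P = D_o - D_i = 0.2201 - 0.172 = 0.0481 m.
Re = ρVD_h/μ = 1121·0.7563·0.0481/0.00226 = 1.804e+04.
ε/D_h = 0.00014/0.0481 = 0.00291; Haaland gives 1/√f = -1.8 log₁₀[0.000358+0.000382] = 5.635, so f = 0.0315.
ΔP = f(L/D_h)(ρV²/2) = 0.0315·13.44/0.0481·320.6 = 2822 Pa.
ΔP = 2.822 kPa.

ΔP ≈ 2.822 kPa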